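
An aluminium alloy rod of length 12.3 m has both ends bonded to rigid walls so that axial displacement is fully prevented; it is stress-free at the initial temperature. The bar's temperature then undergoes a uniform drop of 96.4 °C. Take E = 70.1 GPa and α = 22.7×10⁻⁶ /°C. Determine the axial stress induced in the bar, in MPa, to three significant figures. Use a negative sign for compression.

Free thermal expansion αLΔT = 22.7e-6 · 12300 · -96.4 = -26.92 mm.
The walls impose strain ε = −(-26.92)/12300 = 2.1883e-03; σ = Eε = 70100 · 2.1883e-03 = 153.4 MPa.

153 MPa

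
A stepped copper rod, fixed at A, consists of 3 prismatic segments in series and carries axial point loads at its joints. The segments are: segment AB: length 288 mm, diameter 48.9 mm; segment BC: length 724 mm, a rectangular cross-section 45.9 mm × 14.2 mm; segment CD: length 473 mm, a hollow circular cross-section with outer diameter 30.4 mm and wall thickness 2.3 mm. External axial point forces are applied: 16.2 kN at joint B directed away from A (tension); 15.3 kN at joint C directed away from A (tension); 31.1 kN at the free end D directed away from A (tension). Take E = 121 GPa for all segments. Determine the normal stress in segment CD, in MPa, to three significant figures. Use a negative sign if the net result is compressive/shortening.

Internal axial forces (sectioning from the free end, tension +): N_CD = 31.1 kN, N_BC = 46.4 kN, N_AB = 62.6 kN.
A_CD = 203 mm².
σ_CD = N_CD/A_CD = 31100/203 = 153.2 MPa.

153 MPa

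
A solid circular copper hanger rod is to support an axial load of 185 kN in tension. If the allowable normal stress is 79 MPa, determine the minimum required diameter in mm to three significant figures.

54.6 mm

Required area A ≥ P/σ_allow = 185000/79 = 2342 mm².
For a solid circular section, d ≥ √(4A/π) = 54.6 mm.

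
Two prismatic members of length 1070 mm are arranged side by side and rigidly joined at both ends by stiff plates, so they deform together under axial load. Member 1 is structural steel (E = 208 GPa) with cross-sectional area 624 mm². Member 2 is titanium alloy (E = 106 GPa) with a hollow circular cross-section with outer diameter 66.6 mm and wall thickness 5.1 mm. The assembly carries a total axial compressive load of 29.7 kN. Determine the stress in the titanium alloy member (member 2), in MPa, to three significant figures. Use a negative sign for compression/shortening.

-13.4 MPa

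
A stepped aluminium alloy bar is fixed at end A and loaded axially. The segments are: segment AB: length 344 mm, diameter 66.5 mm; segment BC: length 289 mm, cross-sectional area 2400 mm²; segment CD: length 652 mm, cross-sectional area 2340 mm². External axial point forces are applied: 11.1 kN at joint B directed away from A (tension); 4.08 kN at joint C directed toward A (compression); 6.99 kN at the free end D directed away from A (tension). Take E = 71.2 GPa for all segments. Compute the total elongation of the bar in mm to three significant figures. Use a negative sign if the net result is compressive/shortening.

Internal axial forces (sectioning from the free end, tension +): N_CD = 6.99 kN, N_BC = 2.91 kN, N_AB = 14.01 kN.
A_AB = 3473 mm².
δ_AB = 14010·344/(3473·71200) = 0.01949 mm
δ_BC = 2910·289/(2400·71200) = 0.004922 mm
δ_CD = 6990·652/(2340·71200) = 0.02735 mm
δ = Σδ_i = 0.05176 mm.

0.0518 mm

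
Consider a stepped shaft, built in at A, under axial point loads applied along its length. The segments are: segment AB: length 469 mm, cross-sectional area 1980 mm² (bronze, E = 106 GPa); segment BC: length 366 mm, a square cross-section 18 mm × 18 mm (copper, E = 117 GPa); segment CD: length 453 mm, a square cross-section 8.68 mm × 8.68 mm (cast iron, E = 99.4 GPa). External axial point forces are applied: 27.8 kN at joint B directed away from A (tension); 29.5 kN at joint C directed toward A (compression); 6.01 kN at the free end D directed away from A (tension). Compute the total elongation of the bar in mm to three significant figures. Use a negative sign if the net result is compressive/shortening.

0.146 mm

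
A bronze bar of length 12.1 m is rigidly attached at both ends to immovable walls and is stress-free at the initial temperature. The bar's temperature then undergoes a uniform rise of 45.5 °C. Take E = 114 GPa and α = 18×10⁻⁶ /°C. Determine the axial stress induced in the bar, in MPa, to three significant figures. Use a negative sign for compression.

Free thermal expansion αLΔT = 18e-6 · 12100 · 45.5 = 9.91 mm.
The walls impose strain ε = −(9.91)/12100 = -8.1900e-04; σ = Eε = 114000 · -8.1900e-04 = -93.37 MPa.

-93.4 MPa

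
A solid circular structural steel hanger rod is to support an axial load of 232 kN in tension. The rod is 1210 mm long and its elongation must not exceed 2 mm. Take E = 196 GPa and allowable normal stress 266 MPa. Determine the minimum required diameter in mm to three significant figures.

33.3 mm

Required area A ≥ P/σ_allow = 232000/266 = 872.2 mm².
For a solid circular section, d ≥ √(4A/π) = 33.32 mm.
Elongation limit: A ≥ PL/(Eδ_allow) = 232000·1210/(196000·2) = 716.1 mm² ⇒ d ≥ 30.2 mm.
The stress limit governs.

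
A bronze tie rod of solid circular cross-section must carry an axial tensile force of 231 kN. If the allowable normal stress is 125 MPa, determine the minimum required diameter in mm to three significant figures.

Required area A ≥ P/σ_allow = 231000/125 = 1848 mm².
For a solid circular section, d ≥ √(4A/π) = 48.51 mm.

48.5 mm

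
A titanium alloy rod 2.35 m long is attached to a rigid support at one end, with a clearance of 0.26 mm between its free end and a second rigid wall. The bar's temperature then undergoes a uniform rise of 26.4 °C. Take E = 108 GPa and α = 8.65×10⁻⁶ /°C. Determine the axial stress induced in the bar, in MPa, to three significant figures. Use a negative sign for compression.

Free thermal expansion αLΔT = 8.65e-6 · 2350 · 26.4 = 0.5366 mm.
The walls engage after the gap closes; constrained expansion = 0.5366 − 0.26 = 0.2766 mm.
The walls impose strain ε = −(0.2766)/2350 = -1.1772e-04; σ = Eε = 108000 · -1.1772e-04 = -12.71 MPa.

-12.7 MPa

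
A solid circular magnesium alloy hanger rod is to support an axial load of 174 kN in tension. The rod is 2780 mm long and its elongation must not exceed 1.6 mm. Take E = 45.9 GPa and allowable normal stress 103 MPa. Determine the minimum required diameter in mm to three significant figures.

Required area A ≥ P/σ_allow = 174000/103 = 1689 mm².
For a solid circular section, d ≥ √(4A/π) = 46.38 mm.
Elongation limit: A ≥ PL/(Eδ_allow) = 174000·2780/(45900·1.6) = 6587 mm² ⇒ d ≥ 91.58 mm.
The elongation limit governs.

91.6 mm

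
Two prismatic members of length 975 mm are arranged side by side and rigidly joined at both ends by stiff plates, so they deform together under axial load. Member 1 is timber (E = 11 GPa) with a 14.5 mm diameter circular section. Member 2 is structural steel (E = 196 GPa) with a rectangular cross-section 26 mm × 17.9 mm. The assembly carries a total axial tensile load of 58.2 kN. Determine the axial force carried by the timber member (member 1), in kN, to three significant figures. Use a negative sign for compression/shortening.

A_1 = 165.1 mm².
A_2 = 465.4 mm².
Equal strain + equilibrium ⇒ each member carries load in proportion to AE: A₁E₁ = 1816000 N, A₂E₂ = 91220000 N, ΣAE = 93030000 N.
F₁ = P·A₁E₁/ΣAE = 58200·1816000/93030000 = 1136 N.

1.14 kN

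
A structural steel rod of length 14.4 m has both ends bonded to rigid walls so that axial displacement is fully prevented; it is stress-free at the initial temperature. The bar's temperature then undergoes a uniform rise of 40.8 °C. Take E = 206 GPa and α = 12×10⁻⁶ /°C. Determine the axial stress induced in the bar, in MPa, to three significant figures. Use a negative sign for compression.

-101 MPa

Free thermal expansion αLΔT = 12e-6 · 14400 · 40.8 = 7.05 mm.
The walls impose strain ε = −(7.05)/14400 = -4.8960e-04; σ = Eε = 206000 · -4.8960e-04 = -100.9 MPa.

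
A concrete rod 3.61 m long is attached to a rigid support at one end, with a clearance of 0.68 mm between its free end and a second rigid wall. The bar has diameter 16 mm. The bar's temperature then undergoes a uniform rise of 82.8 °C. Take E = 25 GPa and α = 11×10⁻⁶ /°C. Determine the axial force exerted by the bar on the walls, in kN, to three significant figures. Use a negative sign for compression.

-3.63 kN

Free thermal expansion αLΔT = 11e-6 · 3610 · 82.8 = 3.288 mm.
The walls engage after the gap closes; constrained expansion = 3.288 − 0.68 = 2.608 mm.
The walls impose strain ε = −(2.608)/3610 = -7.2243e-04; σ = Eε = 25000 · -7.2243e-04 = -18.06 MPa.
Wall reaction R = σ·A = -18.06·201.1 = -3631 N = -3.631 kN.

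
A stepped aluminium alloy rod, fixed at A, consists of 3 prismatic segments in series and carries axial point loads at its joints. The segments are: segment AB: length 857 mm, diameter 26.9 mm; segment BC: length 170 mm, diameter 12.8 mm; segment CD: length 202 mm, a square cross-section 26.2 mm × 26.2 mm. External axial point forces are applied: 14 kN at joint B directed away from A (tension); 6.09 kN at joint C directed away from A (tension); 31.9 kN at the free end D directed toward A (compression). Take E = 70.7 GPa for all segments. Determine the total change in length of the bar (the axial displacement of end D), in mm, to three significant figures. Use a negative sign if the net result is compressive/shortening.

-0.867 mm

Internal axial forces (sectioning from the free end, tension +): N_CD = -31.9 kN, N_BC = -25.81 kN, N_AB = -11.81 kN.
A_AB = 568.3 mm².
A_BC = 128.7 mm².
A_CD = 686.4 mm².
δ_AB = -11810·857/(568.3·70700) = -0.2519 mm
δ_BC = -25810·170/(128.7·70700) = -0.4823 mm
δ_CD = -31900·202/(686.4·70700) = -0.1328 mm
δ = Σδ_i = -0.867 mm.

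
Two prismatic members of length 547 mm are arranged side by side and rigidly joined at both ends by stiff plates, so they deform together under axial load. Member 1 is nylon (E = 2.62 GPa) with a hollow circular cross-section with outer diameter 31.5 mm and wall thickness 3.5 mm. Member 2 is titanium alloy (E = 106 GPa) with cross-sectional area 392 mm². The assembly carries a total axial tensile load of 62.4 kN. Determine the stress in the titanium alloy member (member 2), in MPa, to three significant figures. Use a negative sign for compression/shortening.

A_1 = 307.9 mm².
Equal strain + equilibrium ⇒ each member carries load in proportion to AE: A₁E₁ = 806600 N, A₂E₂ = 41550000 N, ΣAE = 42360000 N.
σ₂ = P·E₂/ΣAE = 62400·106000/42360000 = 156.2 MPa.

156 MPa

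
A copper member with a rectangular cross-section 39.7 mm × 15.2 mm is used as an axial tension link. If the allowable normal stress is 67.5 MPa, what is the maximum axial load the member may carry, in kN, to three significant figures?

A = 603.4 mm².
P_max = σ_allow · A = 67.5 · 603.4 = 40730 N = 40.73 kN.

40.7 kN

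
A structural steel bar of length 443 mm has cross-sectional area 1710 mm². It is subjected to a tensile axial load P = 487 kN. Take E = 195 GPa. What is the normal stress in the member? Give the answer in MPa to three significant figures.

σ = N/A = 487000/1710 = 284.8 MPa.

285 MPa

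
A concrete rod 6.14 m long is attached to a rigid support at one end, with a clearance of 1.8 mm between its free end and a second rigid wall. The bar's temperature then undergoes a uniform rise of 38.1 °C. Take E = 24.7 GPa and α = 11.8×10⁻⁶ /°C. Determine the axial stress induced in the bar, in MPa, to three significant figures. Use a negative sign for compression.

Free thermal expansion αLΔT = 11.8e-6 · 6140 · 38.1 = 2.76 mm.
The walls engage after the gap closes; constrained expansion = 2.76 − 1.8 = 0.9604 mm.
The walls impose strain ε = −(0.9604)/6140 = -1.5642e-04; σ = Eε = 24700 · -1.5642e-04 = -3.864 MPa.

-3.86 MPa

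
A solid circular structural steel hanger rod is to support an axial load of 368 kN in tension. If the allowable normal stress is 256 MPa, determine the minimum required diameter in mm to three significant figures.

42.8 mm

Required area A ≥ P/σ_allow = 368000/256 = 1438 mm².
For a solid circular section, d ≥ √(4A/π) = 42.78 mm.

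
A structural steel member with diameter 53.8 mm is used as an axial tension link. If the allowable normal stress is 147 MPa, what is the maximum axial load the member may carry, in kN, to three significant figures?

334 kN

A = 2273 mm².
P_max = σ_allow · A = 147 · 2273 = 334200 N = 334.2 kN.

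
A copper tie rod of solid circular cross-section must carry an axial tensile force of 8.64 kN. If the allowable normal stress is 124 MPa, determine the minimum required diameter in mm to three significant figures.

9.42 mm

Required area A ≥ P/σ_allow = 8640/124 = 69.68 mm².
For a solid circular section, d ≥ √(4A/π) = 9.419 mm.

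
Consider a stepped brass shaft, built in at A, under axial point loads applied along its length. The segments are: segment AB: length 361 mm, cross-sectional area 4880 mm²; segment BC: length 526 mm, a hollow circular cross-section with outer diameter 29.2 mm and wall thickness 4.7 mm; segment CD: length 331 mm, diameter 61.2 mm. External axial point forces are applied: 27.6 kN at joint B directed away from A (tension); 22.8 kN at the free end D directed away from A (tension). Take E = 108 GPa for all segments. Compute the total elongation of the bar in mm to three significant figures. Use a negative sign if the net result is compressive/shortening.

0.365 mm

Internal axial forces (sectioning from the free end, tension +): N_CD = 22.8 kN, N_BC = 22.8 kN, N_AB = 50.4 kN.
A_BC = 361.8 mm².
A_CD = 2942 mm².
δ_AB = 50400·361/(4880·108000) = 0.03452 mm
δ_BC = 22800·526/(361.8·108000) = 0.307 mm
δ_CD = 22800·331/(2942·108000) = 0.02375 mm
δ = Σδ_i = 0.3652 mm.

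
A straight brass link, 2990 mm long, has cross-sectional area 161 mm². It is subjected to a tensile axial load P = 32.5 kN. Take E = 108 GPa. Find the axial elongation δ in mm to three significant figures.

δ_mech = NL/(AE) = 32500·2990/(161·108000) = 5.589 mm.

5.59 mm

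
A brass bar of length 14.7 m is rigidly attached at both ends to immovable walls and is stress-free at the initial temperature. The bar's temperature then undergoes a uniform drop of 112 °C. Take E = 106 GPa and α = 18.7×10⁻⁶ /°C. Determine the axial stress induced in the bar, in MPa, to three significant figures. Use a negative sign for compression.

Free thermal expansion αLΔT = 18.7e-6 · 14700 · -112 = -30.79 mm.
The walls impose strain ε = −(-30.79)/14700 = 2.0944e-03; σ = Eε = 106000 · 2.0944e-03 = 222 MPa.

222 MPa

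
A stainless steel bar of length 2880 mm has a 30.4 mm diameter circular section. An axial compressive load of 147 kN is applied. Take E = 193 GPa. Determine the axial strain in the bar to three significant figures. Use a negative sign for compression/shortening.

A = 725.8 mm².
σ = N/A = -202.5 MPa; ε = σ/E = -202.5/193000 = -1.049e-03.

-0.00105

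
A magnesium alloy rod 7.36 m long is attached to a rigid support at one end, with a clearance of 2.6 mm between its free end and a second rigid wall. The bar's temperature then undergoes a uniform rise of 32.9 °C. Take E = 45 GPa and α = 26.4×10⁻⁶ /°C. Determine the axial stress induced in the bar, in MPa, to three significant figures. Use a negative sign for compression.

-23.2 MPa

Free thermal expansion αLΔT = 26.4e-6 · 7360 · 32.9 = 6.393 mm.
The walls engage after the gap closes; constrained expansion = 6.393 − 2.6 = 3.793 mm.
The walls impose strain ε = −(3.793)/7360 = -5.1530e-04; σ = Eε = 45000 · -5.1530e-04 = -23.19 MPa.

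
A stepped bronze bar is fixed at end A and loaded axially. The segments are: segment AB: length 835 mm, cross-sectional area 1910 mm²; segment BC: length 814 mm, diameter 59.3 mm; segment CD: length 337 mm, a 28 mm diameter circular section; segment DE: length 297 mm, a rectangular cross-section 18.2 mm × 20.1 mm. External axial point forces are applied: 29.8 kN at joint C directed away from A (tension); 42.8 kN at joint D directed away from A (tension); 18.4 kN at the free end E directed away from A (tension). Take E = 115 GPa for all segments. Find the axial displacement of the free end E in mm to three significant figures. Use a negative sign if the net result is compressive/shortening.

1.00 mm

Internal axial forces (sectioning from the free end, tension +): N_DE = 18.4 kN, N_CD = 61.2 kN, N_BC = 91 kN, N_AB = 91 kN.
A_BC = 2762 mm².
A_CD = 615.8 mm².
A_DE = 365.8 mm².
δ_AB = 91000·835/(1910·115000) = 0.3459 mm
δ_BC = 91000·814/(2762·115000) = 0.2332 mm
δ_CD = 61200·337/(615.8·115000) = 0.2913 mm
δ_DE = 18400·297/(365.8·115000) = 0.1299 mm
δ = Σδ_i = 1 mm.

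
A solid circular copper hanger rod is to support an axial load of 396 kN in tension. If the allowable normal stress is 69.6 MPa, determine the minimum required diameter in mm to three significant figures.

85.1 mm

Required area A ≥ P/σ_allow = 396000/69.6 = 5690 mm².
For a solid circular section, d ≥ √(4A/π) = 85.11 mm.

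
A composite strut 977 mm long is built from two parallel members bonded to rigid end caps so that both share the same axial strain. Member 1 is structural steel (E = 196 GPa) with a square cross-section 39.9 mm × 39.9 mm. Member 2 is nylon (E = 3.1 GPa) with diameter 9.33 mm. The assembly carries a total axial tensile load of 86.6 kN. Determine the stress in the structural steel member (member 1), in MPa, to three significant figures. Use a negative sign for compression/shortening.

54.4 MPa

A_1 = 1592 mm².
A_2 = 68.37 mm².
Equal strain + equilibrium ⇒ each member carries load in proportion to AE: A₁E₁ = 312000000 N, A₂E₂ = 211900 N, ΣAE = 312200000 N.
σ₁ = P·E₁/ΣAE = 86600·196000/312200000 = 54.36 MPa.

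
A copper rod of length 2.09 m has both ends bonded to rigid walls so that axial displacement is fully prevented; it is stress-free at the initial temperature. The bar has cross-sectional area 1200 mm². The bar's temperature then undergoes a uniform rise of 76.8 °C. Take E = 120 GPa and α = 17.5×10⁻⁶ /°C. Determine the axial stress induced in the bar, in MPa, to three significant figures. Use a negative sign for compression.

Free thermal expansion αLΔT = 17.5e-6 · 2090 · 76.8 = 2.809 mm.
The walls impose strain ε = −(2.809)/2090 = -1.3440e-03; σ = Eε = 120000 · -1.3440e-03 = -161.3 MPa.

-161 MPa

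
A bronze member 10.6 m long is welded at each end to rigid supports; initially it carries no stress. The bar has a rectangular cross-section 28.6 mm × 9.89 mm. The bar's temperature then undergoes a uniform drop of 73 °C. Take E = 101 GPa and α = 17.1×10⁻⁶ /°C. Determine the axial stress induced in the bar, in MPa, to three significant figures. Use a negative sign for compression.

Free thermal expansion αLΔT = 17.1e-6 · 10600 · -73 = -13.23 mm.
The walls impose strain ε = −(-13.23)/10600 = 1.2483e-03; σ = Eε = 101000 · 1.2483e-03 = 126.1 MPa.

126 MPa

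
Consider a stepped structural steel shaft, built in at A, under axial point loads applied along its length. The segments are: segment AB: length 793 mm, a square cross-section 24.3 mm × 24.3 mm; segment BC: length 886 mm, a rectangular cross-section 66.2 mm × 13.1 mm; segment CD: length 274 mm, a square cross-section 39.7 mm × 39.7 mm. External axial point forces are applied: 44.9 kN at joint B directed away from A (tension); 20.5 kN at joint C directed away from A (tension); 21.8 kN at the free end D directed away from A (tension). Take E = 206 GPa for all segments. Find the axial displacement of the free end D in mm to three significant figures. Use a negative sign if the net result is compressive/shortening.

0.797 mm

Internal axial forces (sectioning from the free end, tension +): N_CD = 21.8 kN, N_BC = 42.3 kN, N_AB = 87.2 kN.
A_AB = 590.5 mm².
A_BC = 867.2 mm².
A_CD = 1576 mm².
δ_AB = 87200·793/(590.5·206000) = 0.5685 mm
δ_BC = 42300·886/(867.2·206000) = 0.2098 mm
δ_CD = 21800·274/(1576·206000) = 0.0184 mm
δ = Σδ_i = 0.7967 mm.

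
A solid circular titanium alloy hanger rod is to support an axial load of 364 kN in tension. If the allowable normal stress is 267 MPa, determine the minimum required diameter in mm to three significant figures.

41.7 mm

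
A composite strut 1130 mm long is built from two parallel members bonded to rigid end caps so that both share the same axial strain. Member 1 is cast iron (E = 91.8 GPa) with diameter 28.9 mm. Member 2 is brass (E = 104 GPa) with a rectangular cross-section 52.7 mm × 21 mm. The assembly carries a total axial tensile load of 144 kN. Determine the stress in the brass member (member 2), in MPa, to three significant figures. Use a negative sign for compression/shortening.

85.4 MPa

A_1 = 656 mm².
A_2 = 1107 mm².
Equal strain + equilibrium ⇒ each member carries load in proportion to AE: A₁E₁ = 60220000 N, A₂E₂ = 115100000 N, ΣAE = 175300000 N.
σ₂ = P·E₂/ΣAE = 144000·104000/175300000 = 85.42 MPa.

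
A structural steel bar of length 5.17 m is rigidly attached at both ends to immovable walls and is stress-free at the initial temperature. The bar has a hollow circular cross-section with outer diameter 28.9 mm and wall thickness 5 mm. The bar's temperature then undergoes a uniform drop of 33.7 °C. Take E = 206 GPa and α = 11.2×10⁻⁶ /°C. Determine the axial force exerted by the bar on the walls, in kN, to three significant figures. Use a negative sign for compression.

Free thermal expansion αLΔT = 11.2e-6 · 5170 · -33.7 = -1.951 mm.
The walls impose strain ε = −(-1.951)/5170 = 3.7744e-04; σ = Eε = 206000 · 3.7744e-04 = 77.75 MPa.
Wall reaction R = σ·A = 77.75·375.4 = 29190 N = 29.19 kN.

29.2 kN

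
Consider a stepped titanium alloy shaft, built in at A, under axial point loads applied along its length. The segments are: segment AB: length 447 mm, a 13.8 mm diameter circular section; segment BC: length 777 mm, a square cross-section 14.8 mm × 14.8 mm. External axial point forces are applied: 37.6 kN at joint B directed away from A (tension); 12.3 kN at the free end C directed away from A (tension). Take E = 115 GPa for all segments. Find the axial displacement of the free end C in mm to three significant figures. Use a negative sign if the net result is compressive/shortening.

1.68 mm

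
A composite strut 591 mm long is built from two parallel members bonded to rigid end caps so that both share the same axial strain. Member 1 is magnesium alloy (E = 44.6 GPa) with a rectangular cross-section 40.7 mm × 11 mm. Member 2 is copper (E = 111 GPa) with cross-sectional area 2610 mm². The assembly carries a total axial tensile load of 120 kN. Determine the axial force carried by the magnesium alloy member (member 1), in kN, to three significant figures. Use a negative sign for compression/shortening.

7.74 kN

A_1 = 447.7 mm².
Equal strain + equilibrium ⇒ each member carries load in proportion to AE: A₁E₁ = 19970000 N, A₂E₂ = 289700000 N, ΣAE = 309700000 N.
F₁ = P·A₁E₁/ΣAE = 120000·19970000/309700000 = 7737 N.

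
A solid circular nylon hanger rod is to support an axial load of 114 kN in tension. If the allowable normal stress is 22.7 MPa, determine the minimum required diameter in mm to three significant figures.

Required area A ≥ P/σ_allow = 114000/22.7 = 5022 mm².
For a solid circular section, d ≥ √(4A/π) = 79.96 mm.

80.0 mm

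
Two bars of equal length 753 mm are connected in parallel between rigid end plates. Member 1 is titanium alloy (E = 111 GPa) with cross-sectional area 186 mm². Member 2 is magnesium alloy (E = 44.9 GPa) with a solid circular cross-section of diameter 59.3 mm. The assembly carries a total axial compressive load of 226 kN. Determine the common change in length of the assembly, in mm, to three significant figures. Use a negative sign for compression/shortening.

A_2 = 2762 mm².
Equal strain + equilibrium ⇒ each member carries load in proportion to AE: A₁E₁ = 20650000 N, A₂E₂ = 124000000 N, ΣAE = 144700000 N.
δ = PL/ΣAE = -226000·753/144700000 = -1.176 mm.

-1.18 mm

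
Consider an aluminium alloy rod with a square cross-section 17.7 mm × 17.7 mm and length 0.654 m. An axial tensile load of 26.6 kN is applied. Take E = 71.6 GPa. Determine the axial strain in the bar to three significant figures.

0.00119

A = 313.3 mm².
σ = N/A = 84.91 MPa; ε = σ/E = 84.91/71600 = 1.186e-03.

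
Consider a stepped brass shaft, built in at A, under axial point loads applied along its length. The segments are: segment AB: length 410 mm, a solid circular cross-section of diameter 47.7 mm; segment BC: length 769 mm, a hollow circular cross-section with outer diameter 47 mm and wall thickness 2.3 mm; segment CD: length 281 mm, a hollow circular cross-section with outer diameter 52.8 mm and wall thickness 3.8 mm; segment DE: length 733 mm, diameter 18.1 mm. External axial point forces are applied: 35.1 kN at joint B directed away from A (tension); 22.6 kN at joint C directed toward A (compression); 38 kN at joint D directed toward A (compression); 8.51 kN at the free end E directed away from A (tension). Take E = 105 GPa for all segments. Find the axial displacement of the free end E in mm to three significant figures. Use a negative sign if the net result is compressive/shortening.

-1.12 mm

Internal axial forces (sectioning from the free end, tension +): N_DE = 8.51 kN, N_CD = -29.49 kN, N_BC = -52.09 kN, N_AB = -16.99 kN.
A_AB = 1787 mm².
A_BC = 323 mm².
A_CD = 585 mm².
A_DE = 257.3 mm².
δ_AB = -16990·410/(1787·105000) = -0.03712 mm
δ_BC = -52090·769/(323·105000) = -1.181 mm
δ_CD = -29490·281/(585·105000) = -0.1349 mm
δ_DE = 8510·733/(257.3·105000) = 0.2309 mm
δ = Σδ_i = -1.122 mm.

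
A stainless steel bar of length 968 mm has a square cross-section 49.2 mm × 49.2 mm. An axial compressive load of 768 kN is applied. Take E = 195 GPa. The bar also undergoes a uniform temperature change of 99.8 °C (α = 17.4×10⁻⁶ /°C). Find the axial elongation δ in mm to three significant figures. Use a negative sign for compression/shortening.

A = 2421 mm².
δ_mech = NL/(AE) = -768000·968/(2421·195000) = -1.575 mm.
δ_thermal = αLΔT = 17.4e-6·968·99.8 = 1.681 mm.
δ = δ_mech + δ_thermal = 0.106 mm.

0.106 mm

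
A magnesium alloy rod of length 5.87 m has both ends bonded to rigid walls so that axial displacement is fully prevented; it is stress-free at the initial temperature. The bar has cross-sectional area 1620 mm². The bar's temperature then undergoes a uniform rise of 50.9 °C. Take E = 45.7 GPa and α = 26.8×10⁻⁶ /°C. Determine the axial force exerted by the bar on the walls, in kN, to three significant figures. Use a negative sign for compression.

Free thermal expansion αLΔT = 26.8e-6 · 5870 · 50.9 = 8.007 mm.
The walls impose strain ε = −(8.007)/5870 = -1.3641e-03; σ = Eε = 45700 · -1.3641e-03 = -62.34 MPa.
Wall reaction R = σ·A = -62.34·1620 = -101000 N = -101 kN.

-101 kN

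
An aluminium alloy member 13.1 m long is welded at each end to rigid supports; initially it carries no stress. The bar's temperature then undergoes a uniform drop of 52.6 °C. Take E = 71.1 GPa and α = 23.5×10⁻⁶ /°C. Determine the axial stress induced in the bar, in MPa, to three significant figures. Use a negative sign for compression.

87.9 MPa

Free thermal expansion αLΔT = 23.5e-6 · 13100 · -52.6 = -16.19 mm.
The walls impose strain ε = −(-16.19)/13100 = 1.2361e-03; σ = Eε = 71100 · 1.2361e-03 = 87.89 MPa.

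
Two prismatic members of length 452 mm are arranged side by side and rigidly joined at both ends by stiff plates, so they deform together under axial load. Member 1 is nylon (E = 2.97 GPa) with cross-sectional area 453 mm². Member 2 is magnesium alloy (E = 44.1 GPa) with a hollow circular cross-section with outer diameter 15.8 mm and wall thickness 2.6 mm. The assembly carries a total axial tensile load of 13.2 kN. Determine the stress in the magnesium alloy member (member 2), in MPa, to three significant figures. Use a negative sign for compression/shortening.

95.4 MPa

A_2 = 107.8 mm².
Equal strain + equilibrium ⇒ each member carries load in proportion to AE: A₁E₁ = 1345000 N, A₂E₂ = 4755000 N, ΣAE = 6100000 N.
σ₂ = P·E₂/ΣAE = 13200·44100/6100000 = 95.43 MPa.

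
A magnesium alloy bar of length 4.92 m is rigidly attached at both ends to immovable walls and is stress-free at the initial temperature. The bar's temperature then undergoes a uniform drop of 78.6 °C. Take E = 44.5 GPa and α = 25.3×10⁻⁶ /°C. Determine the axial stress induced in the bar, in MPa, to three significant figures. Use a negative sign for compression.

88.5 MPa

Free thermal expansion αLΔT = 25.3e-6 · 4920 · -78.6 = -9.784 mm.
The walls impose strain ε = −(-9.784)/4920 = 1.9886e-03; σ = Eε = 44500 · 1.9886e-03 = 88.49 MPa.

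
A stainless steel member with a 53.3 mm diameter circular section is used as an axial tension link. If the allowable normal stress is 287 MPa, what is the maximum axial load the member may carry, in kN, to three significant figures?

A = 2231 mm².
P_max = σ_allow · A = 287 · 2231 = 640400 N = 640.4 kN.

640 kN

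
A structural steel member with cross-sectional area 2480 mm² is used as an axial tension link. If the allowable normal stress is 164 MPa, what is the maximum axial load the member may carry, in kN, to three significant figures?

407 kN

P_max = σ_allow · A = 164 · 2480 = 406700 N = 406.7 kN.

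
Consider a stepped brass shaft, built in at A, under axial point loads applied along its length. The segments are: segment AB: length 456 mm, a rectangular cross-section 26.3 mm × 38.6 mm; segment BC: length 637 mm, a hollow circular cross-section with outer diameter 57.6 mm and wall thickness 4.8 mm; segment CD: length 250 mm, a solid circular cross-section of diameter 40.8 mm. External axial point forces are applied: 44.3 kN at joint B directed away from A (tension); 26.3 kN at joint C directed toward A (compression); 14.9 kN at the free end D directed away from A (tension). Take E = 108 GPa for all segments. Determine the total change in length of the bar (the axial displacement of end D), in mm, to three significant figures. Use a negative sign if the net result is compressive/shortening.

0.0788 mm

Internal axial forces (sectioning from the free end, tension +): N_CD = 14.9 kN, N_BC = -11.4 kN, N_AB = 32.9 kN.
A_AB = 1015 mm².
A_BC = 796.2 mm².
A_CD = 1307 mm².
δ_AB = 32900·456/(1015·108000) = 0.1368 mm
δ_BC = -11400·637/(796.2·108000) = -0.08445 mm
δ_CD = 14900·250/(1307·108000) = 0.02638 mm
δ = Σδ_i = 0.07877 mm.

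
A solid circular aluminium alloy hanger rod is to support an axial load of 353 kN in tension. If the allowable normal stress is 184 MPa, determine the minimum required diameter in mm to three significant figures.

49.4 mm

Required area A ≥ P/σ_allow = 353000/184 = 1918 mm².
For a solid circular section, d ≥ √(4A/π) = 49.42 mm.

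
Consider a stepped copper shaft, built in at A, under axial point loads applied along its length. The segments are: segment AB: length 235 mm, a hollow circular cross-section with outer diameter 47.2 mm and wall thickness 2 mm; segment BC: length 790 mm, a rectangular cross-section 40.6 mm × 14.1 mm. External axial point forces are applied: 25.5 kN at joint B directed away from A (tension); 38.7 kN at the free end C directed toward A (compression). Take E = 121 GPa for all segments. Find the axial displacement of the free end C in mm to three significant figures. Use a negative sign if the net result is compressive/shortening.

Internal axial forces (sectioning from the free end, tension +): N_BC = -38.7 kN, N_AB = -13.2 kN.
A_AB = 284 mm².
A_BC = 572.5 mm².
δ_AB = -13200·235/(284·121000) = -0.09027 mm
δ_BC = -38700·790/(572.5·121000) = -0.4414 mm
δ = Σδ_i = -0.5316 mm.

-0.532 mm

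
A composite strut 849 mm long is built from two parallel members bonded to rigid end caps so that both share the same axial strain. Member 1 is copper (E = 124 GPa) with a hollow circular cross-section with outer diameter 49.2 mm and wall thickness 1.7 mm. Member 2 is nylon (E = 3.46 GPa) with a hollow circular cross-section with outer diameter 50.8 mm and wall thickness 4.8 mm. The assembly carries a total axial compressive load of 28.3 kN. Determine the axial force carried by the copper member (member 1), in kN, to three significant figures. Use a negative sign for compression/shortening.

-26.3 kN

A_1 = 253.7 mm².
A_2 = 693.7 mm².
Equal strain + equilibrium ⇒ each member carries load in proportion to AE: A₁E₁ = 31460000 N, A₂E₂ = 2400000 N, ΣAE = 33860000 N.
F₁ = P·A₁E₁/ΣAE = -28300·31460000/33860000 = -26290 N.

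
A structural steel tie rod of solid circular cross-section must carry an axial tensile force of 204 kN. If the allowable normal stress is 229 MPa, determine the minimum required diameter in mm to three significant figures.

Required area A ≥ P/σ_allow = 204000/229 = 890.8 mm².
For a solid circular section, d ≥ √(4A/π) = 33.68 mm.

33.7 mm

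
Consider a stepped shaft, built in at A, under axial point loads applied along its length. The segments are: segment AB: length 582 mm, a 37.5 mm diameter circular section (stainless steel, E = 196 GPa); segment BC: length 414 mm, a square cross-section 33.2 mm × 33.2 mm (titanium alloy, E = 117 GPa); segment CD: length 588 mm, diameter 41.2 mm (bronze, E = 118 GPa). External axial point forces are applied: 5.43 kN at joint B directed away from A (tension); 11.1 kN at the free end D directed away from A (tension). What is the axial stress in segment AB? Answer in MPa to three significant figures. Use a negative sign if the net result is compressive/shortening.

15.0 MPa

Internal axial forces (sectioning from the free end, tension +): N_CD = 11.1 kN, N_BC = 11.1 kN, N_AB = 16.53 kN.
A_AB = 1104 mm².
σ_AB = N_AB/A_AB = 16530/1104 = 14.97 MPa.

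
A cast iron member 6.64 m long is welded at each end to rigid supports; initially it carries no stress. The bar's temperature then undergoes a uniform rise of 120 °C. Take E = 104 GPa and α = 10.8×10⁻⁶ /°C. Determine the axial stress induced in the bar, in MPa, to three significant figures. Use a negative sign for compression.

-135 MPa

Free thermal expansion αLΔT = 10.8e-6 · 6640 · 120 = 8.605 mm.
The walls impose strain ε = −(8.605)/6640 = -1.2960e-03; σ = Eε = 104000 · -1.2960e-03 = -134.8 MPa.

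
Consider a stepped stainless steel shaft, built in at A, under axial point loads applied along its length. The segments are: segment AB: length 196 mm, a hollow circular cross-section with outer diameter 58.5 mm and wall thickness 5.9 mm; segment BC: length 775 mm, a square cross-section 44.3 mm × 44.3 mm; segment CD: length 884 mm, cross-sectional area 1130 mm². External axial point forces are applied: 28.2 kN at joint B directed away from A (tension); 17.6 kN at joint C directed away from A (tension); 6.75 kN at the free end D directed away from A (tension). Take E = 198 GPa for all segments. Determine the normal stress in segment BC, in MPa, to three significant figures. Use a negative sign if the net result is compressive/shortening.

Internal axial forces (sectioning from the free end, tension +): N_CD = 6.75 kN, N_BC = 24.35 kN, N_AB = 52.55 kN.
A_BC = 1962 mm².
σ_BC = N_BC/A_BC = 24350/1962 = 12.41 MPa.

12.4 MPa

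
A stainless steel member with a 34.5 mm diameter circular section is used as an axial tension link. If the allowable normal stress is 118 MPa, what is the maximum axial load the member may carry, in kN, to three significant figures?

110 kN

A = 934.8 mm².
P_max = σ_allow · A = 118 · 934.8 = 110300 N = 110.3 kN.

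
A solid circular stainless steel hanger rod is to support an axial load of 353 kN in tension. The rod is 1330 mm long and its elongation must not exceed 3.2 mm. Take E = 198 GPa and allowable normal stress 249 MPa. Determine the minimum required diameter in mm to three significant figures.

Required area A ≥ P/σ_allow = 353000/249 = 1418 mm².
For a solid circular section, d ≥ √(4A/π) = 42.49 mm.
Elongation limit: A ≥ PL/(Eδ_allow) = 353000·1330/(198000·3.2) = 741 mm² ⇒ d ≥ 30.72 mm.
The stress limit governs.

42.5 mm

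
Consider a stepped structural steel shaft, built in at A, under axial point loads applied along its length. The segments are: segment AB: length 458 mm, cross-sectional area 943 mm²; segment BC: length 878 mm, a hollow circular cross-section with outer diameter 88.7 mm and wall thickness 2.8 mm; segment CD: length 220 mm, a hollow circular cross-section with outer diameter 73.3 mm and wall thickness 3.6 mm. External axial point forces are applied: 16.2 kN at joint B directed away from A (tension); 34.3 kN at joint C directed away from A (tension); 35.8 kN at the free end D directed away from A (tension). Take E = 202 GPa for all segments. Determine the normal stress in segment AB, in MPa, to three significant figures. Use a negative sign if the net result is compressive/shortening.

Internal axial forces (sectioning from the free end, tension +): N_CD = 35.8 kN, N_BC = 70.1 kN, N_AB = 86.3 kN.
σ_AB = N_AB/A_AB = 86300/943 = 91.52 MPa.

91.5 MPa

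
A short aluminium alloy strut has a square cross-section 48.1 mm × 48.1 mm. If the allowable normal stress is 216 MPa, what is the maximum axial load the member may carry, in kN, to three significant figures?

A = 2314 mm².
P_max = σ_allow · A = 216 · 2314 = 499700 N = 499.7 kN.

500 kN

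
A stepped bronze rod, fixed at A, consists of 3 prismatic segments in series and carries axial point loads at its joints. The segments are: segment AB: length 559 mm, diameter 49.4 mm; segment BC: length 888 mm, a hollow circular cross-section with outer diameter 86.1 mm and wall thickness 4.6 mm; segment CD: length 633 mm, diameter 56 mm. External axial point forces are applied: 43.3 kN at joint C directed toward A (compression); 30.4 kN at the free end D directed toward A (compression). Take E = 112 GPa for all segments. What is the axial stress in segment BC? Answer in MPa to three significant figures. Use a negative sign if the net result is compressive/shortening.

Internal axial forces (sectioning from the free end, tension +): N_CD = -30.4 kN, N_BC = -73.7 kN, N_AB = -73.7 kN.
A_BC = 1178 mm².
σ_BC = N_BC/A_BC = -73700/1178 = -62.58 MPa.

-62.6 MPa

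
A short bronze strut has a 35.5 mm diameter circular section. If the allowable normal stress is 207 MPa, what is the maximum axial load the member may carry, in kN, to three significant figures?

A = 989.8 mm².
P_max = σ_allow · A = 207 · 989.8 = 204900 N = 204.9 kN.

205 kN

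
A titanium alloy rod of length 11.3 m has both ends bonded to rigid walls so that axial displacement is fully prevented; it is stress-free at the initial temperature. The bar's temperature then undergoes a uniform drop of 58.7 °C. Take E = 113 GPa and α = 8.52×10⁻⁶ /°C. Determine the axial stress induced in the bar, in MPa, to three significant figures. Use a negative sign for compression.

Free thermal expansion αLΔT = 8.52e-6 · 11300 · -58.7 = -5.651 mm.
The walls impose strain ε = −(-5.651)/11300 = 5.0012e-04; σ = Eε = 113000 · 5.0012e-04 = 56.51 MPa.

56.5 MPa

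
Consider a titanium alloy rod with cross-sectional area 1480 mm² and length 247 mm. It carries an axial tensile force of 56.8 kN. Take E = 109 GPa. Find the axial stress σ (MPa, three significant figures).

38.4 MPa

σ = N/A = 56800/1480 = 38.38 MPa.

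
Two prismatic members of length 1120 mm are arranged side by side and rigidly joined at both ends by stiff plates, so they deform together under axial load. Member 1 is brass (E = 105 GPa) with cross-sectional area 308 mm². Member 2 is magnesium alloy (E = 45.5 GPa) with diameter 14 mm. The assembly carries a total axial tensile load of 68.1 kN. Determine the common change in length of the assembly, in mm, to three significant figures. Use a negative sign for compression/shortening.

A_2 = 153.9 mm².
Equal strain + equilibrium ⇒ each member carries load in proportion to AE: A₁E₁ = 32340000 N, A₂E₂ = 7004000 N, ΣAE = 39340000 N.
δ = PL/ΣAE = 68100·1120/39340000 = 1.939 mm.

1.94 mm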